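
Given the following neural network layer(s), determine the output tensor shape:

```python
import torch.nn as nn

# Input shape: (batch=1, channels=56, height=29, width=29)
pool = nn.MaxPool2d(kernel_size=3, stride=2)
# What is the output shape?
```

Input: (1, 56, 29, 29) -> Output: (1, 56, 14, 14)

Answer: (1, 56, 14, 14)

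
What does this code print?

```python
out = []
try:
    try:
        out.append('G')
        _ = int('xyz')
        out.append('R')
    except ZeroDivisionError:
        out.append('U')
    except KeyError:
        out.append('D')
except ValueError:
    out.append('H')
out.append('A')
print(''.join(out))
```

Execution trace: 'G' (try body) → 'H' (outer except ValueError) → 'A' (after the try/except). Output: GHA

Answer: GHA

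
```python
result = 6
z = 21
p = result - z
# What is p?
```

Trace:
`result = 6` → result = 6
`z = 21` → z = 21
`p = result - z` → p = -15
So p = -15

Answer: -15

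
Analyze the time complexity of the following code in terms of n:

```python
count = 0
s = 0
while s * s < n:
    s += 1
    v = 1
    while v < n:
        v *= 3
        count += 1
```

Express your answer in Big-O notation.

Each loop level contributes: √n × log n. Multiplying the contributions gives O(√n log n).

Answer: O(√n log n)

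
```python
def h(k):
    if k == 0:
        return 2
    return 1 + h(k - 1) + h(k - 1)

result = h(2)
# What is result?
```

h(k) = 1 + 2·h(k-1), h(0)=2. Closed form: (2+1)·2^2 - 1 = 11.

Answer: 11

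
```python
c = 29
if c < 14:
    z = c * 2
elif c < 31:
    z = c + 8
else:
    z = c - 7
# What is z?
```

Trace:
`c = 29` → c = 29
`if c < 14: ...` → c < 14 is False, c < 31 is True → z = 37
So z = 37

Answer: 37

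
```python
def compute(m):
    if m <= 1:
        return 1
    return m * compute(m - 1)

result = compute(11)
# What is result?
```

compute(11) = 11 * 10 * 9 * 8 * 7 * 6 * 5 * 4 * 3 * 2 * 1 = 39916800

Answer: 39916800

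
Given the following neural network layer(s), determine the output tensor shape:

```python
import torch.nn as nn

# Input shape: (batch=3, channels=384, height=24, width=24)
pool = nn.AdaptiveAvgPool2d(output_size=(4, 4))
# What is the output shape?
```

Input: (3, 384, 24, 24) -> Output: (3, 384, 4, 4)

Answer: (3, 384, 4, 4)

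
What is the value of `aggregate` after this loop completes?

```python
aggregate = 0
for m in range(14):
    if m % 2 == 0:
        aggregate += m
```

Sum of even numbers 0 to 13
`aggregate` takes the values: 0 → 2 → 6 → 12 → 20 → 30 → 42

Answer: 42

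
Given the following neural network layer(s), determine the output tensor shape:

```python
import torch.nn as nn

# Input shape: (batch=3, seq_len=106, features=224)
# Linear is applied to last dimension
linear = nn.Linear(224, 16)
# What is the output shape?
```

Input: (3, 106, 224) -> Output: (3, 106, 16)

Answer: (3, 106, 16)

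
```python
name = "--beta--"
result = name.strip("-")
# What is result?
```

Trace:
`name = "--beta--"` → name = '--beta--'
`result = name.strip("-")` → result = 'beta'
So result = 'beta'

Answer: 'beta'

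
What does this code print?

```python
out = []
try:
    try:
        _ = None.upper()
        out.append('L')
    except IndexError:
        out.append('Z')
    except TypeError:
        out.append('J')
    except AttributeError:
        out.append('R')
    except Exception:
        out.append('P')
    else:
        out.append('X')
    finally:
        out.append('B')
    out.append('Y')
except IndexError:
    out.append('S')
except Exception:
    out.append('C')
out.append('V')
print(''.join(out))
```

Execution trace: 'R' (inner except AttributeError) → 'B' (inner finally) → 'Y' (try body, no exception) → 'V' (after the try/except). Output: RBYV

Answer: RBYV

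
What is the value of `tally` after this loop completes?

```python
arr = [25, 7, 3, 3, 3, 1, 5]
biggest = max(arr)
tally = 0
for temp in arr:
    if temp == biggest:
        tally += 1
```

Count of max value 25 in [25, 7, 3, 3, 3, 1, 5]
`tally` takes the values: 0 → 1

Answer: 1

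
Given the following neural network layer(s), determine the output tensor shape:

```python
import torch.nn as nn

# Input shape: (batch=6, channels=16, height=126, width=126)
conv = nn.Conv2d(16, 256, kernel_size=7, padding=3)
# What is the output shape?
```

Input: (6, 16, 126, 126) -> Output: (6, 256, 126, 126)

Answer: (6, 256, 126, 126)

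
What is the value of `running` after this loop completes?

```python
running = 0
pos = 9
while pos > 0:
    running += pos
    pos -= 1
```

Sum 9 down to 1
`running` takes the values: 0 → 9 → 17 → 24 → 30 → 35 → 39 → 42 → 44 → 45

Answer: 45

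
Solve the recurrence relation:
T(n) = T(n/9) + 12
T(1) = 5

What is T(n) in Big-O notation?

Each step divides n by 9 and adds 12. After log_9(n) steps we reach T(1)=5. So T(n) = 12·log_9(n) + 5 = O(log n).

Answer: O(log n)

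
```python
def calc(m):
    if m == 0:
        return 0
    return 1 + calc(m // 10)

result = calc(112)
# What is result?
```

Count of digits of 112: 3

Answer: 3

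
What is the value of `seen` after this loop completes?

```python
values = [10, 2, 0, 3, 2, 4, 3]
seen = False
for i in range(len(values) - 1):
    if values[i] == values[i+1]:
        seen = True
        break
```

Check consecutive duplicates in [10, 2, 0, 3, 2, 4, 3]
`seen` takes the values: False

Answer: False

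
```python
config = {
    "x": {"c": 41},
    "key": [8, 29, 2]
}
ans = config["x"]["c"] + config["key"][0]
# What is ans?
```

Trace:
`config = { ...` → config = {'x': {'c': 41}, 'key': [8, 29, 2]}
`ans = config["x"]["c"] + config["key"][0]` → ans = 49
So ans = 49

Answer: 49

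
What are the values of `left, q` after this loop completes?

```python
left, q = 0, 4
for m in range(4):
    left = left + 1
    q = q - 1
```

left goes 0→4, q goes 4→0
`left, q` takes the values: (0, 4) → (1, 4) → (1, 3) → (2, 3) → (2, 2) → (3, 2) → (3, 1) → (4, 1) → (4, 0)

Answer: 4, 0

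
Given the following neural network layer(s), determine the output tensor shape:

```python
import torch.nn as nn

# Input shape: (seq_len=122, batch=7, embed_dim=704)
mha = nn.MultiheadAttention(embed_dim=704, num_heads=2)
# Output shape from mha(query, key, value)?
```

Input: (122, 7, 704) -> Output: (122, 7, 704)

Answer: (122, 7, 704)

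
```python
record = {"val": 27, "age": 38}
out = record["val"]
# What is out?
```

Trace:
`record = {"val": 27, "age": 38}` → record = {'val': 27, 'age': 38}
`out = record["val"]` → out = 27
So out = 27

Answer: 27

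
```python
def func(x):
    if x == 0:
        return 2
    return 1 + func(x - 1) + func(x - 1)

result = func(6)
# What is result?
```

func(x) = 1 + 2·func(x-1), func(0)=2. Closed form: (2+1)·2^6 - 1 = 191.

Answer: 191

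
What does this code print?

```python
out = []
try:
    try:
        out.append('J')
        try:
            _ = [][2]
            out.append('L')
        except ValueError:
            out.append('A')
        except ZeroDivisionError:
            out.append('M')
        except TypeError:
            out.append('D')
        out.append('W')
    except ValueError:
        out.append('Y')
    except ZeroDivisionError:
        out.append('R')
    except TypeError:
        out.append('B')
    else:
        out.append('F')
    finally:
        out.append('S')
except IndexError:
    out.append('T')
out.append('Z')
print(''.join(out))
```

Execution trace: 'J' (try body) → 'S' (finally) → 'T' (outer except IndexError) → 'Z' (after the try/except). Output: JSTZ

Answer: JSTZ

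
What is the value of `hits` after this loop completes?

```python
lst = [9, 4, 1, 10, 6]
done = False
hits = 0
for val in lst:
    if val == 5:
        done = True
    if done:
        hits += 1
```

Count elements after first 5 in [9, 4, 1, 10, 6]
`hits` takes the values: 0

Answer: 0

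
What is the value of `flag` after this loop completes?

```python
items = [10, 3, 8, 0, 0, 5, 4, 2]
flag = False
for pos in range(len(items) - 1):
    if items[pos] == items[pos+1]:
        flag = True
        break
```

Check consecutive duplicates in [10, 3, 8, 0, 0, 5, 4, 2]
`flag` takes the values: False → True

Answer: True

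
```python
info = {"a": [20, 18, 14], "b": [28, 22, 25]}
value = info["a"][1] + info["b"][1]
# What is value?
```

Trace:
`info = {"a": [20, 18, 14], "b": [28, 22, 25]}` → info = {'a': [20, 18, 14], 'b': [28, 22, 25]}
`value = info["a"][1] + info["b"][1]` → value = 40
So value = 40

Answer: 40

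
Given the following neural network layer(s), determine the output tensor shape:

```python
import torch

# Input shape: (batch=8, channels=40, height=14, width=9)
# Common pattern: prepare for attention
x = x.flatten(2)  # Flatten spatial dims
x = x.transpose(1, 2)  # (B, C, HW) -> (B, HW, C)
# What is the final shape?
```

Input: (8, 40, 14, 9) -> after flatten(2): (8, 40, 126) -> Output: (8, 126, 40)

Answer: (8, 126, 40)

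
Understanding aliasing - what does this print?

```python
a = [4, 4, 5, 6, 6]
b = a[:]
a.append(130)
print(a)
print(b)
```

Key concept: slice [:] creates copy.
Step by step:
`a = [4, 4, 5, 6, 6]` → a = [4, 4, 5, 6, 6]
`b = a[:]` → b = [4, 4, 5, 6, 6]
`a.append(130)` → a = [4, 4, 5, 6, 6, 130]
`print(a)` → prints [4, 4, 5, 6, 6, 130]
`print(b)` → prints [4, 4, 5, 6, 6]

Answer:
[4, 4, 5, 6, 6, 130]
[4, 4, 5, 6, 6]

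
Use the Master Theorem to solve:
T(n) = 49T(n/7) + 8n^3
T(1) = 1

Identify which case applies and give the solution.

a=49, b=7, f(n)=8n^3. log_7(49) = 2. Since c=3 > 2 and the regularity condition holds (49(n/7)^3 = (49/7^3)n^3 with 49/7^3 < 1), Case 3 applies: T(n) = Θ(f(n)) = O(n^3).

Answer: O(n^3) - Case 3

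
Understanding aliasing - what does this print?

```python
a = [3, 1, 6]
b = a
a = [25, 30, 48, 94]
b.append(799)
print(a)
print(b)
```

Key concept: rebinding vs mutation: a is rebound to a new list, b still points at the original.
Step by step:
`a = [3, 1, 6]` → a = [3, 1, 6]
`b = a` → b = [3, 1, 6] (same object as a)
`a = [25, 30, 48, 94]` → a = [25, 30, 48, 94]
`b.append(799)` → b = [3, 1, 6, 799]
`print(a)` → prints [25, 30, 48, 94]
`print(b)` → prints [3, 1, 6, 799]

Answer:
[25, 30, 48, 94]
[3, 1, 6, 799]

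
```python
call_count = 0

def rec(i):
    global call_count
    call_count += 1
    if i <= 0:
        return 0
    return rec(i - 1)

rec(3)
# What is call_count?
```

Linear recursion stepping by 1: 4 calls from i=3 down to ≤0.

Answer: 4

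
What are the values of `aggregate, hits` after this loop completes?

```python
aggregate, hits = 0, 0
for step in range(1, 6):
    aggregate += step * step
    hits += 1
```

Sum of squares and count
`aggregate, hits` takes the values: (0, 0) → (1, 0) → (1, 1) → (5, 1) → (5, 2) → (14, 2) → (14, 3) → (30, 3) → (30, 4) → (55, 4) → (55, 5)

Answer: 55, 5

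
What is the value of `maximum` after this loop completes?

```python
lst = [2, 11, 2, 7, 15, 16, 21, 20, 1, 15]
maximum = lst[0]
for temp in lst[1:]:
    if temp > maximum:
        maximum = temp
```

Maximum of [2, 11, 2, 7, 15, 16, 21, 20, 1, 15]
`maximum` takes the values: 2 → 11 → 15 → 16 → 21

Answer: 21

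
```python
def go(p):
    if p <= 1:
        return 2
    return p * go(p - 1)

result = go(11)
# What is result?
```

go(11) = 11 * 10 * 9 * 8 * 7 * 6 * 5 * 4 * 3 * 2 * 2 = 79833600

Answer: 79833600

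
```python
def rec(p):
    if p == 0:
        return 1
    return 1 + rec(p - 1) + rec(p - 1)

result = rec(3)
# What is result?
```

rec(p) = 1 + 2·rec(p-1), rec(0)=1. Closed form: (1+1)·2^3 - 1 = 15.

Answer: 15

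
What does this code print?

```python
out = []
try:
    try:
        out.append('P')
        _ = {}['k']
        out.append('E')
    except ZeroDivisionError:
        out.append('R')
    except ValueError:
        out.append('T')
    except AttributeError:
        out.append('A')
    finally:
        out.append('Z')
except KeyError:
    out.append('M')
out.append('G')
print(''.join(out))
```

Execution trace: 'P' (try body) → 'Z' (finally) → 'M' (outer except KeyError) → 'G' (after the try/except). Output: PZMG

Answer: PZMG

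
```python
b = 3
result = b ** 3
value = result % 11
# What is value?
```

Trace:
`b = 3` → b = 3
`result = b ** 3` → result = 27
`value = result % 11` → value = 5
So value = 5

Answer: 5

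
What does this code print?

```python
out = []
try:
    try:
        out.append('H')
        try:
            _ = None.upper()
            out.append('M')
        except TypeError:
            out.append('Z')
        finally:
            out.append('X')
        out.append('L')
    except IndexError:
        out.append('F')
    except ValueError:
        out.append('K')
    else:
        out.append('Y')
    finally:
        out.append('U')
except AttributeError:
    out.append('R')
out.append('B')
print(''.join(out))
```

Execution trace: 'H' (try body) → 'X' (inner finally) → 'U' (finally) → 'R' (outer except AttributeError) → 'B' (after the try/except). Output: HXURB

Answer: HXURB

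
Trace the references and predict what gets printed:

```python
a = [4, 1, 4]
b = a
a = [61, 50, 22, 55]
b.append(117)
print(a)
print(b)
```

Key concept: rebinding vs mutation: a is rebound to a new list, b still points at the original.
Step by step:
`a = [4, 1, 4]` → a = [4, 1, 4]
`b = a` → b = [4, 1, 4] (same object as a)
`a = [61, 50, 22, 55]` → a = [61, 50, 22, 55]
`b.append(117)` → b = [4, 1, 4, 117]
`print(a)` → prints [61, 50, 22, 55]
`print(b)` → prints [4, 1, 4, 117]

Answer:
[61, 50, 22, 55]
[4, 1, 4, 117]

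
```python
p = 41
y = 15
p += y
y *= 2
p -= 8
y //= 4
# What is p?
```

Trace:
`p = 41` → p = 41
`y = 15` → y = 15
`p += y` → p = 56
`y *= 2` → y = 30
`p -= 8` → p = 48
`y //= 4` → y = 7
So p = 48

Answer: 48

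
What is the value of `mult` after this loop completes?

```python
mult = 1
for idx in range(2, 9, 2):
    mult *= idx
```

Product of even numbers 2 to 8
`mult` takes the values: 1 → 2 → 8 → 48 → 384

Answer: 384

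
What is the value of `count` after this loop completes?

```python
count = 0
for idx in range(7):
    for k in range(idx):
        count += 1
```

Triangle number: 0+1+2+...+6
`count` takes the values: 0 → 1 → 2 → 3 → 4 → 5 → 6 → 7 → 8 → 9 → 10 → 11 → 12 → 13 → 14 → 15 → 16 → 17 → 18 → 19 → 20 → 21

Answer: 21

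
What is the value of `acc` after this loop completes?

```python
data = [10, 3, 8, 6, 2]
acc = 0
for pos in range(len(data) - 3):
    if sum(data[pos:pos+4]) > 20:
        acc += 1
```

Count windows with sum > 20
`acc` takes the values: 0 → 1

Answer: 1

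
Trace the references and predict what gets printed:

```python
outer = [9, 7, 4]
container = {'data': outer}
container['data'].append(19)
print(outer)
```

Key concept: dict holds reference to list.
Step by step:
`outer = [9, 7, 4]` → outer = [9, 7, 4]
`container = {'data': outer}` → container = {'data': [9, 7, 4]}
`container['data'].append(19)` → outer = [9, 7, 4, 19]; container = {'data': [9, 7, 4, 19]}
`print(outer)` → prints [9, 7, 4, 19]

Answer: [9, 7, 4, 19]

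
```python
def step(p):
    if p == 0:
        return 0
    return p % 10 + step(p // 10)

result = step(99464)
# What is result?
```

Sum of digits of 99464: 4 + 6 + 4 + 9 + 9 = 32

Answer: 32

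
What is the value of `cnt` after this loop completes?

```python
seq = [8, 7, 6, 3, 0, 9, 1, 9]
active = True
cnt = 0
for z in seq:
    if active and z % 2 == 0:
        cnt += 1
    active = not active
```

Count even values at even positions
`cnt` takes the values: 0 → 1 → 2 → 3

Answer: 3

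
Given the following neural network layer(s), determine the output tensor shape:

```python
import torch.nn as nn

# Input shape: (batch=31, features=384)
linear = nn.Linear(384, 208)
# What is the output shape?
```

Input: (31, 384) -> Output: (31, 208)

Answer: (31, 208)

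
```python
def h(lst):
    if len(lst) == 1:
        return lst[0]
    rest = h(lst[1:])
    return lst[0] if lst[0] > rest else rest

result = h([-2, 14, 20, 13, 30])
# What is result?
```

Recursive max over [-2, 14, 20, 13, 30] = 30

Answer: 30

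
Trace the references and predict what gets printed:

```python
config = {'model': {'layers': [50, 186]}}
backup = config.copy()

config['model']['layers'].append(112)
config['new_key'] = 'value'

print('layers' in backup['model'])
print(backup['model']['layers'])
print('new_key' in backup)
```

Key concept: shallow copy gotcha with nested dict.
Step by step:
`config = {'model': {'layers': [50, 186]}}` → config = {'model': {'layers': [50, 186]}}
`backup = config.copy()` → backup = {'model': {'layers': [50, 186]}}
`config['model']['layers'].append(112)` → config = {'model': {'layers': [50, 186, 112]}}; backup = {'model': {'layers': [50, 186, 112]}}
`config['new_key'] = 'value'` → config = {'model': {'layers': [50, 186, 112]}, 'new_key': 'value'}
`print('layers' in backup['model'])` → prints True
`print(backup['model']['layers'])` → prints [50, 186, 112]
`print('new_key' in backup)` → prints False

Answer:
True
[50, 186, 112]
False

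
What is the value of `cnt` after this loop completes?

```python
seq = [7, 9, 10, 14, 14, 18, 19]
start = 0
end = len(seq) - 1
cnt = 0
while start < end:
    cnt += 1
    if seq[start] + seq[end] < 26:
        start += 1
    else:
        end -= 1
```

Steps to find pair summing to 26
`cnt` takes the values: 0 → 1 → 2 → 3 → 4 → 5 → 6

Answer: 6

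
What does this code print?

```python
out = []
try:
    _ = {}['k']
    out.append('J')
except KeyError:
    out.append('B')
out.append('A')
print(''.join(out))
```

Execution trace: 'B' (except KeyError) → 'A' (after the try/except). Output: BA

Answer: BA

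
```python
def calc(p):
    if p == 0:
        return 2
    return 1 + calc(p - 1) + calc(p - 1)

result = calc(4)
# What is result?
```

calc(p) = 1 + 2·calc(p-1), calc(0)=2. Closed form: (2+1)·2^4 - 1 = 47.

Answer: 47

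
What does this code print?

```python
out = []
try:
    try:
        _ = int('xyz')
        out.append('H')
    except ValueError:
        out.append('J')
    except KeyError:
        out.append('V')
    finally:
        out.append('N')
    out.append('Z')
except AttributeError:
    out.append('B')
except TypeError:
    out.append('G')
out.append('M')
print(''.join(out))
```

Execution trace: 'J' (inner except ValueError) → 'N' (inner finally) → 'Z' (try body, no exception) → 'M' (after the try/except). Output: JNZM

Answer: JNZM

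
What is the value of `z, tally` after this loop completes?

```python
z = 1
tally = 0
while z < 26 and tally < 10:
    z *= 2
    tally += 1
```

Double until >= 26 or 10 iterations
`z, tally` takes the values: (1, 0) → (2, 0) → (2, 1) → (4, 1) → (4, 2) → (8, 2) → (8, 3) → (16, 3) → (16, 4) → (32, 4) → (32, 5)

Answer: 32, 5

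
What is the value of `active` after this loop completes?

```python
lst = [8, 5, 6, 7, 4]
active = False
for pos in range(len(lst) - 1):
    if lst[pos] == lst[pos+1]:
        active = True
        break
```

Check consecutive duplicates in [8, 5, 6, 7, 4]
`active` takes the values: False

Answer: False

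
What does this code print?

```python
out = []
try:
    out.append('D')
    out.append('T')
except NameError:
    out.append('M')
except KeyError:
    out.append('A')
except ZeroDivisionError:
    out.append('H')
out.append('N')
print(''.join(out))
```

Execution trace: 'D' (try body) → 'T' (try body, no exception) → 'N' (after the try/except). Output: DTN

Answer: DTN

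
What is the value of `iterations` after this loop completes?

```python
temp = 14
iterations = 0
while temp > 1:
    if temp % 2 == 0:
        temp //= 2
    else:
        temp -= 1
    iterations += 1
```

Steps to reduce 14 to 1
`iterations` takes the values: 0 → 1 → 2 → 3 → 4 → 5

Answer: 5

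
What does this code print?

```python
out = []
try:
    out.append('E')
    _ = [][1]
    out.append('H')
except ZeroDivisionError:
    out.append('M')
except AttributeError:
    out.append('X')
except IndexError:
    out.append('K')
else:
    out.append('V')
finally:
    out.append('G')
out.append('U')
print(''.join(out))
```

Execution trace: 'E' (try body) → 'K' (except IndexError) → 'G' (finally) → 'U' (after the try/except). Output: EKGU

Answer: EKGU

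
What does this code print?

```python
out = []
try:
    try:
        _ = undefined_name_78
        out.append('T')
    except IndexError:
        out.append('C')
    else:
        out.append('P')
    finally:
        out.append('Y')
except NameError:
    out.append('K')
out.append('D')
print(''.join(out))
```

Execution trace: 'Y' (finally) → 'K' (outer except NameError) → 'D' (after the try/except). Output: YKD

Answer: YKD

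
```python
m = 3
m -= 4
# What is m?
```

Trace:
`m = 3` → m = 3
`m -= 4` → m = -1
So m = -1

Answer: -1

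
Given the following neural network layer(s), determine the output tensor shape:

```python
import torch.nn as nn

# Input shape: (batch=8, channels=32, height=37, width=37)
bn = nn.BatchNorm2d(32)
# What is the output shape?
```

Input: (8, 32, 37, 37) -> Output: (8, 32, 37, 37)

Answer: (8, 32, 37, 37)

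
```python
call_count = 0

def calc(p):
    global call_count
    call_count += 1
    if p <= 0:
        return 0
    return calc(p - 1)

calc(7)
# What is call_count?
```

Linear recursion stepping by 1: 8 calls from p=7 down to ≤0.

Answer: 8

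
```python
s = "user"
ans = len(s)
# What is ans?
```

Trace:
`s = "user"` → s = 'user'
`ans = len(s)` → ans = 4
So ans = 4

Answer: 4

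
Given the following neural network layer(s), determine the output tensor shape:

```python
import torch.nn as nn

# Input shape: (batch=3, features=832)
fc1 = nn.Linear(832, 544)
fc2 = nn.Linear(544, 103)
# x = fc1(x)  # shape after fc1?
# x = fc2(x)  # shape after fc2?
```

Input: (3, 832) -> after fc1: (3, 544) -> Output: (3, 103)

Answer: (3, 103)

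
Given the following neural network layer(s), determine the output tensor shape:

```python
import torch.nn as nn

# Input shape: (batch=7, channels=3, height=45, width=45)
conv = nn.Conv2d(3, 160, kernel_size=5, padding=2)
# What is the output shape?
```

Input: (7, 3, 45, 45) -> Output: (7, 160, 45, 45)

Answer: (7, 160, 45, 45)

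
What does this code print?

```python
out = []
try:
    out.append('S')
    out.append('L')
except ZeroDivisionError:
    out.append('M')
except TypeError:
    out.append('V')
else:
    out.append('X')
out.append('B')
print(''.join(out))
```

Execution trace: 'S' (try body) → 'L' (try body, no exception) → 'X' (else) → 'B' (after the try/except). Output: SLXB

Answer: SLXB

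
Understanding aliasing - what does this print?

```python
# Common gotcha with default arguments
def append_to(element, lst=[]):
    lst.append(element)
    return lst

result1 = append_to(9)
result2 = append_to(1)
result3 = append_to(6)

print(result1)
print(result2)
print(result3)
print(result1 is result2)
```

Key concept: mutable default argument gotcha.
Step by step:
`result1 = append_to(9)` → result1 = [9]
`result2 = append_to(1)` → result1 = [9, 1] (same object as result2); result2 = [9, 1] (same object as result1)
`result3 = append_to(6)` → result1 = [9, 1, 6] (same object as result2, result3); result2 = [9, 1, 6] (same object as result1, result3); result3 = [9, 1, 6] (same object as result1, result2)
`print(result1)` → prints [9, 1, 6]
`print(result2)` → prints [9, 1, 6]
`print(result3)` → prints [9, 1, 6]
`print(result1 is result2)` → prints True

Answer:
[9, 1, 6]
[9, 1, 6]
[9, 1, 6]
True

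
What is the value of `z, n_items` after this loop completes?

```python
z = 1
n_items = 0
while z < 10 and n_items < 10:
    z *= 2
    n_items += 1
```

Double until >= 10 or 10 iterations
`z, n_items` takes the values: (1, 0) → (2, 0) → (2, 1) → (4, 1) → (4, 2) → (8, 2) → (8, 3) → (16, 3) → (16, 4)

Answer: 16, 4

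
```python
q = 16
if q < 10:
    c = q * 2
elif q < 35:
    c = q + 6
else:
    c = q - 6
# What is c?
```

Trace:
`q = 16` → q = 16
`if q < 10: ...` → q < 10 is False, q < 35 is True → c = 22
So c = 22

Answer: 22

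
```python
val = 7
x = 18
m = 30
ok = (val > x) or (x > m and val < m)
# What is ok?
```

Trace:
`val = 7` → val = 7
`x = 18` → x = 18
`m = 30` → m = 30
`ok = (val > x) or (x > m and val < m)` → ok = False
So ok = False

Answer: False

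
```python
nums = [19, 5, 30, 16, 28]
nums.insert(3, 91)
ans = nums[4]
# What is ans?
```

Trace:
`nums = [19, 5, 30, 16, 28]` → nums = [19, 5, 30, 16, 28]
`nums.insert(3, 91)` → nums = [19, 5, 30, 91, 16, 28]
`ans = nums[4]` → ans = 16
So ans = 16

Answer: 16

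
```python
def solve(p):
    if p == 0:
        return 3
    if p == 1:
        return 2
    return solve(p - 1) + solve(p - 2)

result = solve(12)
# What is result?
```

Build up from base cases: solve(0)=3, solve(1)=2, solve(2)=5, solve(3)=7, solve(4)=12, solve(5)=19, solve(6)=31, ..., solve(12)=555

Answer: 555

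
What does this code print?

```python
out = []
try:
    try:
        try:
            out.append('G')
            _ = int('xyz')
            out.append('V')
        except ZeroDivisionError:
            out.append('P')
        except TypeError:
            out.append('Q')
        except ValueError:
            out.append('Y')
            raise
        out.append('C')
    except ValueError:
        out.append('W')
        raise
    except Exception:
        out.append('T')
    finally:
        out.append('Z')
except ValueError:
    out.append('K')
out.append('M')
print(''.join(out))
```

Execution trace: 'G' (inner try body) → 'Y' (inner except ValueError) → 'W' (except ValueError) → 'Z' (finally) → 'K' (outer except ValueError) → 'M' (after the try/except). Output: GYWZKM

Answer: GYWZKM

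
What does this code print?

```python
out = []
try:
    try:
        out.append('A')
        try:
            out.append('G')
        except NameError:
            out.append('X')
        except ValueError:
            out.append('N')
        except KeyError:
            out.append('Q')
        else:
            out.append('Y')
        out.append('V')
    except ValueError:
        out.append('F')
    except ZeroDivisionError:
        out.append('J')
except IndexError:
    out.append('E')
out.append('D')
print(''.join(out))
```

Execution trace: 'A' (try body) → 'G' (inner try body, no exception) → 'Y' (inner else) → 'V' (try body, no exception) → 'D' (after the try/except). Output: AGYVD

Answer: AGYVD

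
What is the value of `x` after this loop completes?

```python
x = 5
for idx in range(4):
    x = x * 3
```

Multiply by 3, 4 times: 5 * 3^4 = 405
`x` takes the values: 5 → 15 → 45 → 135 → 405

Answer: 405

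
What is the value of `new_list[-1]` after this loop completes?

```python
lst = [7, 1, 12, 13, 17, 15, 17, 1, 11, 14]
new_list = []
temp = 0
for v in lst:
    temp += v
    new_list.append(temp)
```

Cumulative sum ends at 108
`new_list` takes the values: [] → [7] → [7, 8] → [7, 8, 20] → [7, 8, 20, 33] → [7, 8, 20, 33, 50] → [7, 8, 20, 33, 50, 65] → [7, 8, 20, 33, 50, 65, 82] → [7, 8, 20, 33, 50, 65, 82, 83] → [7, 8, 20, 33, 50, 65, 82, 83, 94] → [7, 8, 20, 33, 50, 65, 82, 83, 94, 108]
So `new_list[-1]` = 108

Answer: 108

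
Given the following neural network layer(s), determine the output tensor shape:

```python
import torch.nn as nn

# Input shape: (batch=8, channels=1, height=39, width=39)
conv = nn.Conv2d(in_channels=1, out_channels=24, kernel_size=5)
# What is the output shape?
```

Input: (8, 1, 39, 39) -> Output: (8, 24, 35, 35)

Answer: (8, 24, 35, 35)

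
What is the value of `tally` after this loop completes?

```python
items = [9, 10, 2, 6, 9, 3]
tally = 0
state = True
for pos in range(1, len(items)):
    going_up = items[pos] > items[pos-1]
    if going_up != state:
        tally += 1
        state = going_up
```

Count direction changes in [9, 10, 2, 6, 9, 3]
`tally` takes the values: 0 → 1 → 2 → 3

Answer: 3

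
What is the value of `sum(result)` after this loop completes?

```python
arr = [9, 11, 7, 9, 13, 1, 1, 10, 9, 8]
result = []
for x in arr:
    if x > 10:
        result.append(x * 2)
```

Sum of doubled values > 10
`result` takes the values: [] → [22] → [22, 26]
So `sum(result)` = 48

Answer: 48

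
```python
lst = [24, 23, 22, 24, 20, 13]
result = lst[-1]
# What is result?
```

Trace:
`lst = [24, 23, 22, 24, 20, 13]` → lst = [24, 23, 22, 24, 20, 13]
`result = lst[-1]` → result = 13
So result = 13

Answer: 13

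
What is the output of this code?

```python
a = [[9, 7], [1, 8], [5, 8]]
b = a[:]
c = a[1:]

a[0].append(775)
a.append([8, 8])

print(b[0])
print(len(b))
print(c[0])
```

Key concept: slice with nested mutation.
Step by step:
`a = [[9, 7], [1, 8], [5, 8]]` → a = [[9, 7], [1, 8], [5, 8]]
`b = a[:]` → b = [[9, 7], [1, 8], [5, 8]]
`c = a[1:]` → c = [[1, 8], [5, 8]]
`a[0].append(775)` → a = [[9, 7, 775], [1, 8], [5, 8]]; b = [[9, 7, 775], [1, 8], [5, 8]]
`a.append([8, 8])` → a = [[9, 7, 775], [1, 8], [5, 8], [8, 8]]
`print(b[0])` → prints [9, 7, 775]
`print(len(b))` → prints 3
`print(c[0])` → prints [1, 8]

Answer:
[9, 7, 775]
3
[1, 8]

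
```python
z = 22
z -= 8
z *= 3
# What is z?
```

Trace:
`z = 22` → z = 22
`z -= 8` → z = 14
`z *= 3` → z = 42
So z = 42

Answer: 42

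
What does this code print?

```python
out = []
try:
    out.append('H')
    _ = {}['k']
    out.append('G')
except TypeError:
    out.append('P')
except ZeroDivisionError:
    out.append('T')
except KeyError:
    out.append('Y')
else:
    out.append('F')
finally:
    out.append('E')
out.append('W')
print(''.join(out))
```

Execution trace: 'H' (try body) → 'Y' (except KeyError) → 'E' (finally) → 'W' (after the try/except). Output: HYEW

Answer: HYEW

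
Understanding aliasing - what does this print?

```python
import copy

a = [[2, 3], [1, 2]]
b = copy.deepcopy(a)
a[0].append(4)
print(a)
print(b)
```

Key concept: deep copy is fully independent.
Step by step:
`a = [[2, 3], [1, 2]]` → a = [[2, 3], [1, 2]]
`b = copy.deepcopy(a)` → b = [[2, 3], [1, 2]]
`a[0].append(4)` → a = [[2, 3, 4], [1, 2]]
`print(a)` → prints [[2, 3, 4], [1, 2]]
`print(b)` → prints [[2, 3], [1, 2]]

Answer:
[[2, 3, 4], [1, 2]]
[[2, 3], [1, 2]]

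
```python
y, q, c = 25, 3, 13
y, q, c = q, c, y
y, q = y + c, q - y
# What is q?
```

Trace:
`y, q, c = 25, 3, 13` → y = 25; q = 3; c = 13
`y, q, c = q, c, y` → y = 3; q = 13; c = 25
`y, q = y + c, q - y` → y = 28; q = 10
So q = 10

Answer: 10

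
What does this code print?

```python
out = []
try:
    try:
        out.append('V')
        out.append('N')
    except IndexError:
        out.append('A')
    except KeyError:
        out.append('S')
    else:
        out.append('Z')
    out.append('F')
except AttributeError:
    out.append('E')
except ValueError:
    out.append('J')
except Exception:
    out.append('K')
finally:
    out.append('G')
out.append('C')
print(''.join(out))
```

Execution trace: 'V' (inner try body) → 'N' (inner try body, no exception) → 'Z' (inner else) → 'F' (try body, no exception) → 'G' (finally) → 'C' (after the try/except). Output: VNZFGC

Answer: VNZFGC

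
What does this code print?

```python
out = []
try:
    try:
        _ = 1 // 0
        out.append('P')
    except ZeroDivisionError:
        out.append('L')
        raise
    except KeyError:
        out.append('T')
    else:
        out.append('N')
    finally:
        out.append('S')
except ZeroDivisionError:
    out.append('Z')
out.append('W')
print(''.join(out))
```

Execution trace: 'L' (inner except ZeroDivisionError) → 'S' (inner finally) → 'Z' (outer except ZeroDivisionError) → 'W' (after the try/except). Output: LSZW

Answer: LSZW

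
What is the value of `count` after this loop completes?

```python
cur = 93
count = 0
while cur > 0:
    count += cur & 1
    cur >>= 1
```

Count set bits in 93 (binary: 0b1011101)
`count` takes the values: 0 → 1 → 2 → 3 → 4 → 5

Answer: 5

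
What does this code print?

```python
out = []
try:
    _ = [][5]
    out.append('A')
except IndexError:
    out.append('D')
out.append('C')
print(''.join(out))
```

Execution trace: 'D' (except IndexError) → 'C' (after the try/except). Output: DC

Answer: DC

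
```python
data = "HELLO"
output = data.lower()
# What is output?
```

Trace:
`data = "HELLO"` → data = 'HELLO'
`output = data.lower()` → output = 'hello'
So output = 'hello'

Answer: 'hello'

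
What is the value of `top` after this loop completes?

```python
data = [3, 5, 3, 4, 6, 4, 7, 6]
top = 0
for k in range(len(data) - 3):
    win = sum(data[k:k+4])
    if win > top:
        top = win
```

Max sum of 4-element window in [3, 5, 3, 4, 6, 4, 7, 6]
`top` takes the values: 0 → 15 → 18 → 21 → 23

Answer: 23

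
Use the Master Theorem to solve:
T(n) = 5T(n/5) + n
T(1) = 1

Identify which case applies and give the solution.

a=5, b=5, f(n)=n. log_5(5) = 1. Since c=1 = 1, Case 2 applies: T(n) = Θ(n^log_b(a) · log n) = O(n log n).

Answer: O(n log n) - Case 2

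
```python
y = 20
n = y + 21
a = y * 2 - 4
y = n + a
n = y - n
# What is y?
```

Trace:
`y = 20` → y = 20
`n = y + 21` → n = 41
`a = y * 2 - 4` → a = 36
`y = n + a` → y = 77
`n = y - n` → n = 36
So y = 77

Answer: 77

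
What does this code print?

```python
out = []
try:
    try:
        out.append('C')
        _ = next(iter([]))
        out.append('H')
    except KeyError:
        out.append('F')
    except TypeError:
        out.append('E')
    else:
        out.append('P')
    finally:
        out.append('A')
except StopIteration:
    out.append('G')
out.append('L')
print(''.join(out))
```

Execution trace: 'C' (inner try body) → 'A' (inner finally) → 'G' (outer except StopIteration) → 'L' (after the try/except). Output: CAGL

Answer: CAGL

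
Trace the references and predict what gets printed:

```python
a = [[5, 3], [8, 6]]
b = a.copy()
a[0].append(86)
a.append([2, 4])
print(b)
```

Key concept: shallow copy with nested lists.
Step by step:
`a = [[5, 3], [8, 6]]` → a = [[5, 3], [8, 6]]
`b = a.copy()` → b = [[5, 3], [8, 6]]
`a[0].append(86)` → a = [[5, 3, 86], [8, 6]]; b = [[5, 3, 86], [8, 6]]
`a.append([2, 4])` → a = [[5, 3, 86], [8, 6], [2, 4]]
`print(b)` → prints [[5, 3, 86], [8, 6]]

Answer: [[5, 3, 86], [8, 6]]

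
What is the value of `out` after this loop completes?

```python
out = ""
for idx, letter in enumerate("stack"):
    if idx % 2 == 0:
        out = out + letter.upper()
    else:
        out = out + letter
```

Uppercase even positions in 'stack'
`out` takes the values: "" → "S" → "St" → "StA" → "StAc" → "StAcK"

Answer: "StAcK"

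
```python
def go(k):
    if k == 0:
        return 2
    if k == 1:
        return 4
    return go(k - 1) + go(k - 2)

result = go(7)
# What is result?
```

Build up from base cases: go(0)=2, go(1)=4, go(2)=6, go(3)=10, go(4)=16, go(5)=26, go(6)=42, ..., go(7)=68

Answer: 68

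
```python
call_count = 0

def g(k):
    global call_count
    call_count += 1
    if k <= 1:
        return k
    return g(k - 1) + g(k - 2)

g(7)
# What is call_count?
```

Calls(k) = 1 + Calls(k-1) + Calls(k-2); Calls(0)=Calls(1)=1. For k=7 this gives 41.

Answer: 41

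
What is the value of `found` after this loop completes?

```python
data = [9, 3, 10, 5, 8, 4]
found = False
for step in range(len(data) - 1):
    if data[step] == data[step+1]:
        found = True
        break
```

Check consecutive duplicates in [9, 3, 10, 5, 8, 4]
`found` takes the values: False

Answer: False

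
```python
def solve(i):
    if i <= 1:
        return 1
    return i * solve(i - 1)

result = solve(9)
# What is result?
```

solve(9) = 9 * 8 * 7 * 6 * 5 * 4 * 3 * 2 * 1 = 362880

Answer: 362880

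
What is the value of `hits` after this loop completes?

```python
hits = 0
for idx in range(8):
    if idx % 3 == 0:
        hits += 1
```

Count numbers divisible by 3 in range(8)
`hits` takes the values: 0 → 1 → 2 → 3

Answer: 3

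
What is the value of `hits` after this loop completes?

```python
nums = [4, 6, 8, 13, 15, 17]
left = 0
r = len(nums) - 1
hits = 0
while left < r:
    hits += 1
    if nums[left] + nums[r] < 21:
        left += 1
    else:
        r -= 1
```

Steps to find pair summing to 21
`hits` takes the values: 0 → 1 → 2 → 3 → 4 → 5

Answer: 5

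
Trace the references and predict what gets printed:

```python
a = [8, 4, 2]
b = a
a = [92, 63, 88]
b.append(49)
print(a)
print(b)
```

Key concept: rebinding vs mutation: a is rebound to a new list, b still points at the original.
Step by step:
`a = [8, 4, 2]` → a = [8, 4, 2]
`b = a` → b = [8, 4, 2] (same object as a)
`a = [92, 63, 88]` → a = [92, 63, 88]
`b.append(49)` → b = [8, 4, 2, 49]
`print(a)` → prints [92, 63, 88]
`print(b)` → prints [8, 4, 2, 49]

Answer:
[92, 63, 88]
[8, 4, 2, 49]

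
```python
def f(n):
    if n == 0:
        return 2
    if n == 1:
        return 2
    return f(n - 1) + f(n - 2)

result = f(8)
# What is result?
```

Build up from base cases: f(0)=2, f(1)=2, f(2)=4, f(3)=6, f(4)=10, f(5)=16, f(6)=26, ..., f(8)=68

Answer: 68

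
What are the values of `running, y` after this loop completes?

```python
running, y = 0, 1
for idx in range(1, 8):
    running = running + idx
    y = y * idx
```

Sum and factorial of 1 to 7
`running, y` takes the values: (0, 1) → (1, 1) → (3, 1) → (3, 2) → (6, 2) → (6, 6) → (10, 6) → (10, 24) → (15, 24) → (15, 120) → (21, 120) → (21, 720) → (28, 720) → (28, 5040)

Answer: 28, 5040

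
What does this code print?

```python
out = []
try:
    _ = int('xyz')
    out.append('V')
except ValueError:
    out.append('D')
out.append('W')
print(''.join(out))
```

Execution trace: 'D' (except ValueError) → 'W' (after the try/except). Output: DW

Answer: DW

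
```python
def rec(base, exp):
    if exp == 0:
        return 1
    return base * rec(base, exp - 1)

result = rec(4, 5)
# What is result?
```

rec(4, 5) = 4 * 4 * 4 * 4 * 4 = 1024

Answer: 1024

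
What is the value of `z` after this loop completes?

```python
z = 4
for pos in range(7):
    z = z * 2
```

Multiply by 2, 7 times: 4 * 2^7 = 512
`z` takes the values: 4 → 8 → 16 → 32 → 64 → 128 → 256 → 512

Answer: 512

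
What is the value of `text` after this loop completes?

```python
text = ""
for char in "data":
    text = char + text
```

Reverse 'data'
`text` takes the values: "" → "d" → "ad" → "tad" → "atad"

Answer: "atad"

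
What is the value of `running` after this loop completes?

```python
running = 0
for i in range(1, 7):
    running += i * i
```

Sum of squares 1² to 6² = 91
`running` takes the values: 0 → 1 → 5 → 14 → 30 → 55 → 91

Answer: 91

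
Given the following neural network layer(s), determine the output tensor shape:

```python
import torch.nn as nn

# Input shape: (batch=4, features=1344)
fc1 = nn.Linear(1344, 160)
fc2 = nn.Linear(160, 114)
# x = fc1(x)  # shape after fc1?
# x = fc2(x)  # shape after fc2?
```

Input: (4, 1344) -> after fc1: (4, 160) -> Output: (4, 114)

Answer: (4, 114)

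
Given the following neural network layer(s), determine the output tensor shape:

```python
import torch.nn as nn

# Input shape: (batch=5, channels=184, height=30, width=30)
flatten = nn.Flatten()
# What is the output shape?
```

Input: (5, 184, 30, 30) -> Output: (5, 165600)

Answer: (5, 165600)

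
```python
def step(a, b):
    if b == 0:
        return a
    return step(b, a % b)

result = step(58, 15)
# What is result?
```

step(58, 15) -> step(15, 13) -> step(13, 2) -> step(2, 1) -> step(1, 0) -> 1

Answer: 1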